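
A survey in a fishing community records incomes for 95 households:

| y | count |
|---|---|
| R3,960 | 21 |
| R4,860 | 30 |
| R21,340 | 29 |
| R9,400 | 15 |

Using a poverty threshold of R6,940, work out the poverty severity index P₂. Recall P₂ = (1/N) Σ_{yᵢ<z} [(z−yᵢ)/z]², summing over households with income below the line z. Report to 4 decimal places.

0.0691

Incomes under z: 21×R3,960, 30×R4,860 (q = 51 of N = 95).
Shortfall ratios: (6940−3960)/6940 = 0.4294 (×21); (6940−4860)/6940 = 0.2997 (×30).
Squared: 0.1844 (×21); 0.0898 (×30).
Sum = 6.566793; P₂ = 6.566793 / 95 = 0.0691.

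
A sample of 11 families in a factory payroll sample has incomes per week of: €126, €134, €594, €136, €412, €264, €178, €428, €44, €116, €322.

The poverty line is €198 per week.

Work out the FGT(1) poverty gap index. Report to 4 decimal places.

Below the line: €44, €116, €126, €134, €136, €178 (q = 6 of N = 11).
Shortfall ratios: (198−44)/198 = 0.7778; (198−116)/198 = 0.4141; (198−126)/198 = 0.3636; (198−134)/198 = 0.3232; (198−136)/198 = 0.3131; (198−178)/198 = 0.1010.
Σ = 2.292929. Dividing by the full population N = 11 gives P₁ = 0.2084.

0.2084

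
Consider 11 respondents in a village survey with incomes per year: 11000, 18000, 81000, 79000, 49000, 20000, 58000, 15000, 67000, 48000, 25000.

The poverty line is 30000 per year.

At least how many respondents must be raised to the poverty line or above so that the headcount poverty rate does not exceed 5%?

Currently q = 5 of N = 11 are below the line (H = 0.455).
A headcount ratio of at most 5% allows at most ⌊0.05 × 11⌋ = 0 poor respondents.
So at least 5 − 0 = 5 must be lifted.

5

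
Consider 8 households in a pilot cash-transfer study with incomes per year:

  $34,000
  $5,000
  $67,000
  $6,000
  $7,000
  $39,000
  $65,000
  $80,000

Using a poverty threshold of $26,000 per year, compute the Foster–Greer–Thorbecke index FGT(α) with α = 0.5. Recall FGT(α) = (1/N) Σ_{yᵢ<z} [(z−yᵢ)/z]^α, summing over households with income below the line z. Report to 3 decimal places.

0.329

Incomes under z: $5,000, $6,000, $7,000 (q = 3 of N = 8).
Normalized shortfalls: (26000−5000)/26000 = 0.8077; (26000−6000)/26000 = 0.7692; (26000−7000)/26000 = 0.7308.
Raised to α = 0.5: 0.89872; 0.87706; 0.85485.
Sum = 2.630625; FGT(0.5) = 2.630625 / 8 = 0.329.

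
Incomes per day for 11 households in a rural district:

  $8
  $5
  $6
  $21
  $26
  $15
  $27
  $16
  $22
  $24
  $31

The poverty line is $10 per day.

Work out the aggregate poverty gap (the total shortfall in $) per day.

$11

Below the line: $5, $6, $8 (q = 3 of N = 11).
Individual gaps: 10−5 = 5; 10−6 = 4; 10−8 = 2.
Aggregate gap = $11.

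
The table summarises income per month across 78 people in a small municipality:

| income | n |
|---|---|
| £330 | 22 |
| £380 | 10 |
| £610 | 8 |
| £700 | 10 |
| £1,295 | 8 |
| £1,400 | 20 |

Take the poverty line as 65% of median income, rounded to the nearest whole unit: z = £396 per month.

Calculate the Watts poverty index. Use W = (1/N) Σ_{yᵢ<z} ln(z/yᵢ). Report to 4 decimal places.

Incomes under z: 22×£330, 10×£380 (q = 32 of N = 78).
Log gaps: ln(396/330) = 0.1823 (×22); ln(396/380) = 0.0412 (×10).
W = 4.423504 / 78 = 0.0567.

0.0567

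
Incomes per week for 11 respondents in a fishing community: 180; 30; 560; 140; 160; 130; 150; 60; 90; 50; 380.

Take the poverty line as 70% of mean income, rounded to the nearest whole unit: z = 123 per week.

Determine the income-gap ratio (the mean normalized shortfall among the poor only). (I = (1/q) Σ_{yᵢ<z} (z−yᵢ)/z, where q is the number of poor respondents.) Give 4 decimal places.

0.5325

Incomes under z: 30, 50, 60, 90 (q = 4 of N = 11).
Relative gaps: 0.7561, 0.5935, 0.5122, 0.2683; sum = 2.130081.
I averages over the q = 4 poor units only: 2.130081 / 4 = 0.5325.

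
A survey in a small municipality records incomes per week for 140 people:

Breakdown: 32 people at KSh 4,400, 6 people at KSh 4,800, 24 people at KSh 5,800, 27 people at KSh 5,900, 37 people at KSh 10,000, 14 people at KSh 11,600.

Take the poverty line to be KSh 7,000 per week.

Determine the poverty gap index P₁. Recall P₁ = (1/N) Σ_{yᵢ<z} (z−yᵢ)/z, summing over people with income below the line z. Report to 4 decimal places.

0.1581

Below z: 32×KSh 4,400, 6×KSh 4,800, 24×KSh 5,800, 27×KSh 5,900 (q = 89 of N = 140).
Gap ratios (z−y)/z: (7000−4400)/7000 = 0.3714 (×32); (7000−4800)/7000 = 0.3143 (×6); (7000−5800)/7000 = 0.1714 (×24); (7000−5900)/7000 = 0.1571 (×27).
Σ = 22.128571. Dividing by the full population N = 140 gives P₁ = 0.1581.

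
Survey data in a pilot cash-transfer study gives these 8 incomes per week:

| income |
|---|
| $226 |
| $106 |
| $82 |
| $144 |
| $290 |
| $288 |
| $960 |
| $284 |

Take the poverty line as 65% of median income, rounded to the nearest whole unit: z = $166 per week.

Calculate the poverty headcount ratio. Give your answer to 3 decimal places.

3 of the 8 individuals have income below $166.
H = 3/8 = 0.375.

0.375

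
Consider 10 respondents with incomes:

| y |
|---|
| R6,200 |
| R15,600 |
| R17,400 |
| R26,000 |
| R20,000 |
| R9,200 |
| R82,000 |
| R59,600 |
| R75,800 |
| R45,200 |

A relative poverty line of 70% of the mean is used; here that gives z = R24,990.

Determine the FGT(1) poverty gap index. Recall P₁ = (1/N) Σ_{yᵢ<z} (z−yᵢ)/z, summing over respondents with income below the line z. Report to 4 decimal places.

Below z: R6,200, R9,200, R15,600, R17,400, R20,000 (q = 5 of N = 10).
Gap ratios (z−y)/z: (24990−6200)/24990 = 0.7519; (24990−9200)/24990 = 0.6319; (24990−15600)/24990 = 0.3758; (24990−17400)/24990 = 0.3037; (24990−20000)/24990 = 0.1997.
Sum of shortfalls = 2.262905; P₁ averages over all N: 2.262905 / 10 = 0.2263.

0.2263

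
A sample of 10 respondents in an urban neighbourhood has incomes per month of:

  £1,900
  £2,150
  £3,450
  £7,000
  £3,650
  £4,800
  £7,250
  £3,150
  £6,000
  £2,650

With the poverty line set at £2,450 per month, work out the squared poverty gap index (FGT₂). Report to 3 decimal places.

0.007

Below the line: £1,900, £2,150 (q = 2 of N = 10).
Gap ratios (z−y)/z: (2450−1900)/2450 = 0.2245; (2450−2150)/2450 = 0.1224.
Squared: 0.0504; 0.0150.
Sum = 0.065389; P₂ = 0.065389 / 10 = 0.007.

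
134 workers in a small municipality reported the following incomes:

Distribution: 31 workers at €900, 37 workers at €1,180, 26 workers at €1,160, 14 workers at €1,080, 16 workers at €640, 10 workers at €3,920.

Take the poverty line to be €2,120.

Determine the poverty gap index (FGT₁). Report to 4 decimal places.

Below the line: 16×€640, 31×€900, 14×€1,080, 26×€1,160, 37×€1,180 (q = 124 of N = 134).
Shortfall ratios: (2120−640)/2120 = 0.6981 (×16); (2120−900)/2120 = 0.5755 (×31); (2120−1080)/2120 = 0.4906 (×14); (2120−1160)/2120 = 0.4528 (×26); (2120−1180)/2120 = 0.4434 (×37).
Σ = 64.056604. Dividing by the full population N = 134 gives P₁ = 0.4780.

0.4780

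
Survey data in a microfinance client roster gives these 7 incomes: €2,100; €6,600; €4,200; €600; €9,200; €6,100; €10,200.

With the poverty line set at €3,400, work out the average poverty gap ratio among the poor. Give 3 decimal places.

Below z: €600, €2,100 (q = 2 of N = 7).
Shortfall ratios (z−y)/z: 0.8235, 0.3824; sum = 1.205882.
The income-gap ratio divides by q (the poor only): 1.205882 / 2 = 0.603.

0.603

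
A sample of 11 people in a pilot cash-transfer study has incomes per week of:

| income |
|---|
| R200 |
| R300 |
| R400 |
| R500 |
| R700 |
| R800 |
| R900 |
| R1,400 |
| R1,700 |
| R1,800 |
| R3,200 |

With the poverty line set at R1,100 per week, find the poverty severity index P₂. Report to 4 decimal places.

Below the line: R200, R300, R400, R500, R700, R800, R900 (q = 7 of N = 11).
Shortfall ratios: (1100−200)/1100 = 0.8182; (1100−300)/1100 = 0.7273; (1100−400)/1100 = 0.6364; (1100−500)/1100 = 0.5455; (1100−700)/1100 = 0.3636; (1100−800)/1100 = 0.2727; (1100−900)/1100 = 0.1818.
Squared: 0.6694; 0.5289; 0.4050; 0.2975; 0.1322; 0.0744; 0.0331.
Sum = 2.140496; P₂ = 2.140496 / 11 = 0.1946.

0.1946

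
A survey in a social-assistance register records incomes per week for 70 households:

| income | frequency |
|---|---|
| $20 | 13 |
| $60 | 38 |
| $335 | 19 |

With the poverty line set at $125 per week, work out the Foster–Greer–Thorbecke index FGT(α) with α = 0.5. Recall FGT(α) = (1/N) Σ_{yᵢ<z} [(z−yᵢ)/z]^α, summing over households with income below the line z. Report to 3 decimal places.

Below z: 13×$20, 38×$60 (q = 51 of N = 70).
Shortfall ratios: (125−20)/125 = 0.8400 (×13); (125−60)/125 = 0.5200 (×38).
Raised to α = 0.5: 0.91652 (×13); 0.72111 (×38).
Sum = 39.316887; FGT(0.5) = 39.316887 / 70 = 0.562.

0.562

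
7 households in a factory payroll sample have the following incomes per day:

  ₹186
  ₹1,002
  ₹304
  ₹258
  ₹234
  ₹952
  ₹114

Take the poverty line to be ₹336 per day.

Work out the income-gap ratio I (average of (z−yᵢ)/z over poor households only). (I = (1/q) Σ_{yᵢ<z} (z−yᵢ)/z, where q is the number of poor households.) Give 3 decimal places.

0.348

Poor units: ₹114, ₹186, ₹234, ₹258, ₹304 (q = 5 of N = 7).
Shortfall ratios (z−y)/z: 0.6607, 0.4464, 0.3036, 0.2321, 0.0952; sum = 1.738095.
I averages over the q = 5 poor units only: 1.738095 / 5 = 0.348.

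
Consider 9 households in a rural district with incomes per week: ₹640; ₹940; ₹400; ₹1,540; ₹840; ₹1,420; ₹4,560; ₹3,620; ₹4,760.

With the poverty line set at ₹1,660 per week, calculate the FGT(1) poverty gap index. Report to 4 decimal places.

Incomes under z: ₹400, ₹640, ₹840, ₹940, ₹1,420, ₹1,540 (q = 6 of N = 9).
Shortfall ratios: (1660−400)/1660 = 0.7590; (1660−640)/1660 = 0.6145; (1660−840)/1660 = 0.4940; (1660−940)/1660 = 0.4337; (1660−1420)/1660 = 0.1446; (1660−1540)/1660 = 0.0723.
Σ = 2.518072. Dividing by the full population N = 9 gives P₁ = 0.2798.

0.2798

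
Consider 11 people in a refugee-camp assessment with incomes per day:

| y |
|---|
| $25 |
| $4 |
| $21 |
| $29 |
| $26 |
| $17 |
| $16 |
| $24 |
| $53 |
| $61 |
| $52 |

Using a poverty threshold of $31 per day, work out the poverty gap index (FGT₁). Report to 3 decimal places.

Below the line: $4, $16, $17, $21, $24, $25, $26, $29 (q = 8 of N = 11).
Shortfall ratios: (31−4)/31 = 0.8710; (31−16)/31 = 0.4839; (31−17)/31 = 0.4516; (31−21)/31 = 0.3226; (31−24)/31 = 0.2258; (31−25)/31 = 0.1935; (31−26)/31 = 0.1613; (31−29)/31 = 0.0645.
Sum of shortfalls = 2.774194; P₁ averages over all N: 2.774194 / 11 = 0.252.

0.252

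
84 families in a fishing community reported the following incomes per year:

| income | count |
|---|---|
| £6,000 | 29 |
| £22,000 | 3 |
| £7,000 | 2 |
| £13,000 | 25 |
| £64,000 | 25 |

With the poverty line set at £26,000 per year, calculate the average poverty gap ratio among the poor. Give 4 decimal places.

0.6226

Incomes under z: 29×£6,000, 2×£7,000, 25×£13,000, 3×£22,000 (q = 59 of N = 84).
Shortfall ratios (z−y)/z: 0.7692 (×29), 0.7308 (×2), 0.5000 (×25), 0.1538 (×3); sum = 36.730769.
I averages over the q = 59 poor units only: 36.730769 / 59 = 0.6226.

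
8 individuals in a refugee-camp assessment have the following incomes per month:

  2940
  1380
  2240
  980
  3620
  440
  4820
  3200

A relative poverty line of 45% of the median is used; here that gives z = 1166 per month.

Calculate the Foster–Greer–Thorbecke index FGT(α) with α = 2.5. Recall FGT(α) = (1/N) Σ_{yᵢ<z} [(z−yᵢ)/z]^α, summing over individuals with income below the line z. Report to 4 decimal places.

Below the line: 440, 980 (q = 2 of N = 8).
Shortfall ratios: (1166−440)/1166 = 0.6226; (1166−980)/1166 = 0.1595.
Raised to α = 2.5: 0.30591; 0.01016.
Sum = 0.316074; FGT(2.5) = 0.316074 / 8 = 0.0395.

0.0395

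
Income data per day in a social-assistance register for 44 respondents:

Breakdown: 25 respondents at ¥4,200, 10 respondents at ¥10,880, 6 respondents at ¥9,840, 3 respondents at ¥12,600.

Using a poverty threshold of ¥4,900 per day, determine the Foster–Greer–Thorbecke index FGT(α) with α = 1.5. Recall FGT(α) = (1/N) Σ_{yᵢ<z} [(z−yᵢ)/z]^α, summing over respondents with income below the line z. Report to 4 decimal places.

Below the line: 25×¥4,200 (q = 25 of N = 44).
Gap ratios (z−y)/z: (4900−4200)/4900 = 0.1429 (×25).
Raised to α = 1.5: 0.05399 (×25).
Sum = 1.349873; FGT(1.5) = 1.349873 / 44 = 0.0307.

0.0307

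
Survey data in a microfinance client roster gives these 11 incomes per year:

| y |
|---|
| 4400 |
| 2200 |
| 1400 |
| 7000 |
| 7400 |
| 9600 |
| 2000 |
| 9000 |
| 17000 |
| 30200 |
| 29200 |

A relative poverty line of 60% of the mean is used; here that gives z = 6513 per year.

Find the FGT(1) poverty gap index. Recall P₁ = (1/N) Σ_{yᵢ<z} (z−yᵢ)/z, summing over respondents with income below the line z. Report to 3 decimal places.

0.224

Incomes under z: 1400, 2000, 2200, 4400 (q = 4 of N = 11).
Relative gaps: (6513−1400)/6513 = 0.7850; (6513−2000)/6513 = 0.6929; (6513−2200)/6513 = 0.6622; (6513−4400)/6513 = 0.3244.
Sum of shortfalls = 2.464609; P₁ averages over all N: 2.464609 / 11 = 0.224.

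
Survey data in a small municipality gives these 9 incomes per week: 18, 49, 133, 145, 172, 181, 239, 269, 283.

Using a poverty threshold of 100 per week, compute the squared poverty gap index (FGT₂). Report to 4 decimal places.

Below the line: 18, 49 (q = 2 of N = 9).
Gap ratios (z−y)/z: (100−18)/100 = 0.8200; (100−49)/100 = 0.5100.
Squared: 0.6724; 0.2601.
Sum = 0.932500; P₂ = 0.932500 / 9 = 0.1036.

0.1036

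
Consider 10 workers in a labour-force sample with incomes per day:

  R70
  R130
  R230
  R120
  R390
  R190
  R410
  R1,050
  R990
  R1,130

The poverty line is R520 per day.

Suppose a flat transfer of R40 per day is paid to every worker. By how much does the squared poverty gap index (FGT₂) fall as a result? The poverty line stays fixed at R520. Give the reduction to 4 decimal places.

0.0580

Before: below the line — R70, R120, R130, R190, R230, R390, R410; squared poverty gap index (FGT₂) = 0.272411.
After the R40 transfer: below the line — R110, R160, R170, R230, R270, R430, R450; squared poverty gap index (FGT₂) = 0.214423.
Reduction = 0.272411 − 0.214423 = 0.0580.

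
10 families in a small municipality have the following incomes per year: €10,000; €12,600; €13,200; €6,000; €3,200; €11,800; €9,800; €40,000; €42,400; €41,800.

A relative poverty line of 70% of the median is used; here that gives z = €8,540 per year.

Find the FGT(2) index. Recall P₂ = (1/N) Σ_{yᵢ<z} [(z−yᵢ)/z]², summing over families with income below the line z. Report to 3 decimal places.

0.048

Incomes under z: €3,200, €6,000 (q = 2 of N = 10).
Relative gaps: (8540−3200)/8540 = 0.6253; (8540−6000)/8540 = 0.2974.
Squared: 0.3910; 0.0885.
Sum = 0.479452; P₂ = 0.479452 / 10 = 0.048.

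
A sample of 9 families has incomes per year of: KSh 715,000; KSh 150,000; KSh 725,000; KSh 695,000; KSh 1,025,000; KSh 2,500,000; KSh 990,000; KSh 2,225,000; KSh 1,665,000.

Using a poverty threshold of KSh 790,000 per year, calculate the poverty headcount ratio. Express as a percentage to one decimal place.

4 of the 9 families have income below KSh 790,000.
H = 4/9 = 44.4%.

44.4%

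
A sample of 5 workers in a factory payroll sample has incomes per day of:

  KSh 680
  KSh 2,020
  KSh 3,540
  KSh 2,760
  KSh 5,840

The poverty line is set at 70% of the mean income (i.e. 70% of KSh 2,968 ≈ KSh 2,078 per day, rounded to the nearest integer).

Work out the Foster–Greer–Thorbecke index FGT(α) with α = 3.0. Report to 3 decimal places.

0.061

Poor units: KSh 680, KSh 2,020 (q = 2 of N = 5).
Gap ratios (z−y)/z: (2078−680)/2078 = 0.6728; (2078−2020)/2078 = 0.0279.
Raised to α = 3.0: 0.30450; 0.00002.
Sum = 0.304520; FGT(3.0) = 0.304520 / 5 = 0.061.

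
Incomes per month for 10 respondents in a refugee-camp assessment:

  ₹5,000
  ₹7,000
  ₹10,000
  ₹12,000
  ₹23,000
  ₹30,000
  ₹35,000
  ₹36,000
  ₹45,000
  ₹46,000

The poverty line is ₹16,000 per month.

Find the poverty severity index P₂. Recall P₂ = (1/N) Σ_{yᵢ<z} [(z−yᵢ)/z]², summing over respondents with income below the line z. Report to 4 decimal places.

Poor units: ₹5,000, ₹7,000, ₹10,000, ₹12,000 (q = 4 of N = 10).
Relative gaps: (16000−5000)/16000 = 0.6875; (16000−7000)/16000 = 0.5625; (16000−10000)/16000 = 0.3750; (16000−12000)/16000 = 0.2500.
Squared: 0.4727; 0.3164; 0.1406; 0.0625.
Sum = 0.992188; P₂ = 0.992188 / 10 = 0.0992.

0.0992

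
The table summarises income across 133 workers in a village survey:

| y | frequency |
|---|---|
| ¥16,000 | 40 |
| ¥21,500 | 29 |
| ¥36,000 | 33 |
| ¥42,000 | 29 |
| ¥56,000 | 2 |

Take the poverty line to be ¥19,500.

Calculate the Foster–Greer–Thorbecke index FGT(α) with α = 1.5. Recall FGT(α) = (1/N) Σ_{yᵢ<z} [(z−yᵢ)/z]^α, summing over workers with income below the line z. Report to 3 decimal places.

Below the line: 40×¥16,000 (q = 40 of N = 133).
Relative gaps: (19500−16000)/19500 = 0.1795 (×40).
Raised to α = 1.5: 0.07604 (×40).
Sum = 3.041656; FGT(1.5) = 3.041656 / 133 = 0.023.

0.023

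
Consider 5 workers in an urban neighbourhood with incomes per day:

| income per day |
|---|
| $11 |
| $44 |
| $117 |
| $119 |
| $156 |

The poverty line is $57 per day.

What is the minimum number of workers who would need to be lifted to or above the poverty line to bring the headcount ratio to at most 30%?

2 of the 5 workers are poor, so H = 2/5 = 0.400.
A headcount ratio of at most 30% allows at most ⌊0.30 × 5⌋ = 1 poor workers.
So at least 2 − 1 = 1 must be lifted.

1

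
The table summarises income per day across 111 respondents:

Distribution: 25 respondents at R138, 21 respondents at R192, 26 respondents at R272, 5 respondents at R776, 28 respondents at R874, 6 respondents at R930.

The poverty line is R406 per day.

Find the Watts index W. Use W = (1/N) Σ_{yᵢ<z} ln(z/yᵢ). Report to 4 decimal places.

0.4785

Poor units: 25×R138, 21×R192, 26×R272 (q = 72 of N = 111).
Log shortfalls: ln(406/138) = 1.0791 (×25); ln(406/192) = 0.7489 (×21); ln(406/272) = 0.4006 (×26).
W = 53.117829 / 111 = 0.4785.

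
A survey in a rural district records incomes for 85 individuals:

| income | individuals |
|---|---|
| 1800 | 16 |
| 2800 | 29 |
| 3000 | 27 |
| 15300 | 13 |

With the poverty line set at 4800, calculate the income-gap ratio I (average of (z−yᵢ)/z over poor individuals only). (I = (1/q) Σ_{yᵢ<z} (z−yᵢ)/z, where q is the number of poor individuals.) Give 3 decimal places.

Below the line: 16×1800, 29×2800, 27×3000 (q = 72 of N = 85).
Relative gaps: 0.6250 (×16), 0.4167 (×29), 0.3750 (×27); sum = 32.208333.
The income-gap ratio divides by q (the poor only): 32.208333 / 72 = 0.447.

0.447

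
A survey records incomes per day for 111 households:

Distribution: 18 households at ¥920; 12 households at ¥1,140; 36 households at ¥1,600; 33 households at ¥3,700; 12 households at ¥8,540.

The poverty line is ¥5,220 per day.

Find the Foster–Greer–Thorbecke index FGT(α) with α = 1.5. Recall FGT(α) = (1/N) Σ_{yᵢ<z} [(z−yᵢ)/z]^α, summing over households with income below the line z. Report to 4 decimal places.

Below z: 18×¥920, 12×¥1,140, 36×¥1,600, 33×¥3,700 (q = 99 of N = 111).
Relative gaps: (5220−920)/5220 = 0.8238 (×18); (5220−1140)/5220 = 0.7816 (×12); (5220−1600)/5220 = 0.6935 (×36); (5220−3700)/5220 = 0.2912 (×33).
Raised to α = 1.5: 0.74765 (×18); 0.69101 (×12); 0.57751 (×36); 0.15713 (×33).
Sum = 47.725320; FGT(1.5) = 47.725320 / 111 = 0.4300.

0.4300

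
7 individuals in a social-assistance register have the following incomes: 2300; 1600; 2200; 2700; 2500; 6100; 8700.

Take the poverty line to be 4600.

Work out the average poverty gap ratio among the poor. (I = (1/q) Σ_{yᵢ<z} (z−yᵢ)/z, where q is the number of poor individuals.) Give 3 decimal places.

0.509

Poor units: 1600, 2200, 2300, 2500, 2700 (q = 5 of N = 7).
Relative gaps: 0.6522, 0.5217, 0.5000, 0.4565, 0.4130; sum = 2.543478.
I averages over the q = 5 poor units only: 2.543478 / 5 = 0.509.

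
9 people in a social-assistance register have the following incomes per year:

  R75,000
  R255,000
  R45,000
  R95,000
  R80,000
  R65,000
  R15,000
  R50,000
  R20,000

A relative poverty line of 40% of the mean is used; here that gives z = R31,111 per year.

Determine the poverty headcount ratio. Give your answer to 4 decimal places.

2 of the 9 people have income below R31,111.
H = 2/9 = 0.2222.

0.2222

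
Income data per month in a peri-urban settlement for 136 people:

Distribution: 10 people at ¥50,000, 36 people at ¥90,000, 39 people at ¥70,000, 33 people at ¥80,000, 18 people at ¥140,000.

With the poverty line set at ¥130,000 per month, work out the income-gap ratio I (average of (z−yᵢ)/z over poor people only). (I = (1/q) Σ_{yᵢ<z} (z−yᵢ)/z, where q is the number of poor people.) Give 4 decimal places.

0.4061

Incomes under z: 10×¥50,000, 39×¥70,000, 33×¥80,000, 36×¥90,000 (q = 118 of N = 136).
Shortfall ratios (z−y)/z: 0.6154 (×10), 0.4615 (×39), 0.3846 (×33), 0.3077 (×36); sum = 47.923077.
The income-gap ratio divides by q (the poor only): 47.923077 / 118 = 0.4061.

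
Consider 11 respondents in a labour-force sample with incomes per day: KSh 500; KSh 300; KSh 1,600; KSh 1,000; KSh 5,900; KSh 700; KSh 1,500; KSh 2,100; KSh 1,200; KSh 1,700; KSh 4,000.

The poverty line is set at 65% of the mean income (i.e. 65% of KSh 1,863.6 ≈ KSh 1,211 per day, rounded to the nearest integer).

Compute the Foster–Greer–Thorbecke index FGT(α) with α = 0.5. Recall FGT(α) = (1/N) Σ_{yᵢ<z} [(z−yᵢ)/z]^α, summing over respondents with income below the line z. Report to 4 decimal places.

Below the line: KSh 300, KSh 500, KSh 700, KSh 1,000, KSh 1,200 (q = 5 of N = 11).
Gap ratios (z−y)/z: (1211−300)/1211 = 0.7523; (1211−500)/1211 = 0.5871; (1211−700)/1211 = 0.4220; (1211−1000)/1211 = 0.1742; (1211−1200)/1211 = 0.0091.
Raised to α = 0.5: 0.86734; 0.76624; 0.64959; 0.41742; 0.09531.
Sum = 2.795883; FGT(0.5) = 2.795883 / 11 = 0.2542.

0.2542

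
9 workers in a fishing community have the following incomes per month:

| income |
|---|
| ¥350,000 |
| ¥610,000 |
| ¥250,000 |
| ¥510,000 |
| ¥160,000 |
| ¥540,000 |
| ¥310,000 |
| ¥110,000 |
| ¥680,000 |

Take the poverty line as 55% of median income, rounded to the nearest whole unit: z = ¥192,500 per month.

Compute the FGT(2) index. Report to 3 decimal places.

0.024

Below the line: ¥110,000, ¥160,000 (q = 2 of N = 9).
Normalized shortfalls: (192500−110000)/192500 = 0.4286; (192500−160000)/192500 = 0.1688.
Squared: 0.1837; 0.0285.
Sum = 0.212177; P₂ = 0.212177 / 9 = 0.024.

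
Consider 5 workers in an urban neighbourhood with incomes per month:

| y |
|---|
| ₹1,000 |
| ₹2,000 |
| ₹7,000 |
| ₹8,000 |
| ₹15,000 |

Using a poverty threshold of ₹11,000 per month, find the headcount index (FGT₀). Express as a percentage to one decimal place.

4 of the 5 workers have income below ₹11,000.
H = 4/5 = 80.0%.

80.0%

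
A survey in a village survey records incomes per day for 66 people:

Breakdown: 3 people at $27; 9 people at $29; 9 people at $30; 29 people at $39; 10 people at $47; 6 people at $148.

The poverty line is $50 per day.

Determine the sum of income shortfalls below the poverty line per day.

Below z: 3×$27, 9×$29, 9×$30, 29×$39, 10×$47 (q = 60 of N = 66).
Individual gaps: 3×(50−27) = 69; 9×(50−29) = 189; 9×(50−30) = 180; 29×(50−39) = 319; 10×(50−47) = 30.
Aggregate gap = $787.

$787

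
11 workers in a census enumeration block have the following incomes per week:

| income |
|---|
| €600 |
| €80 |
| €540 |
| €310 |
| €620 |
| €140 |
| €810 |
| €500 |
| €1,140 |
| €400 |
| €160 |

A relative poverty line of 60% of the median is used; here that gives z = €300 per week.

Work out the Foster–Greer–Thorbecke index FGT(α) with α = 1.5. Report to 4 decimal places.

Incomes under z: €80, €140, €160 (q = 3 of N = 11).
Gap ratios (z−y)/z: (300−80)/300 = 0.7333; (300−140)/300 = 0.5333; (300−160)/300 = 0.4667.
Raised to α = 1.5: 0.62799; 0.38949; 0.31879.
Sum = 1.336275; FGT(1.5) = 1.336275 / 11 = 0.1215.

0.1215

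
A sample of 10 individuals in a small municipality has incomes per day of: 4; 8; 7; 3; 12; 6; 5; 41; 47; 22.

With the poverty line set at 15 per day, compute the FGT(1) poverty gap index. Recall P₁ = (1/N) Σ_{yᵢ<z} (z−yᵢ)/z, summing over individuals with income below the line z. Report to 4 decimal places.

0.4000

Below z: 3, 4, 5, 6, 7, 8, 12 (q = 7 of N = 10).
Gap ratios (z−y)/z: (15−3)/15 = 0.8000; (15−4)/15 = 0.7333; (15−5)/15 = 0.6667; (15−6)/15 = 0.6000; (15−7)/15 = 0.5333; (15−8)/15 = 0.4667; (15−12)/15 = 0.2000.
Sum of shortfalls = 4.000000; P₁ averages over all N: 4.000000 / 10 = 0.4000.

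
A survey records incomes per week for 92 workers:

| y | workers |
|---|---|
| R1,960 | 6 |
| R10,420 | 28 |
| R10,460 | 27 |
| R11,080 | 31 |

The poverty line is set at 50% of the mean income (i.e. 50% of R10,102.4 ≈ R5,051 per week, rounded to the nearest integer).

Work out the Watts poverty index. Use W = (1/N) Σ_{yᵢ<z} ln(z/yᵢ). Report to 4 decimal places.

Poor units: 6×R1,960 (q = 6 of N = 92).
ln(z/y) terms: ln(5051/1960) = 0.9466 (×6).
W = 5.679851 / 92 = 0.0617.

0.0617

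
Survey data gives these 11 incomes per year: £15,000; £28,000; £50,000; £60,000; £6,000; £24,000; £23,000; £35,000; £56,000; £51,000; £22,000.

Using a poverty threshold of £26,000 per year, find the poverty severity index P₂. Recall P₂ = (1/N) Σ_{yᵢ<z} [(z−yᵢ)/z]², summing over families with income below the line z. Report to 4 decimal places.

Below z: £6,000, £15,000, £22,000, £23,000, £24,000 (q = 5 of N = 11).
Relative gaps: (26000−6000)/26000 = 0.7692; (26000−15000)/26000 = 0.4231; (26000−22000)/26000 = 0.1538; (26000−23000)/26000 = 0.1154; (26000−24000)/26000 = 0.0769.
Squared: 0.5917; 0.1790; 0.0237; 0.0133; 0.0059.
Sum = 0.813609; P₂ = 0.813609 / 11 = 0.0740.

0.0740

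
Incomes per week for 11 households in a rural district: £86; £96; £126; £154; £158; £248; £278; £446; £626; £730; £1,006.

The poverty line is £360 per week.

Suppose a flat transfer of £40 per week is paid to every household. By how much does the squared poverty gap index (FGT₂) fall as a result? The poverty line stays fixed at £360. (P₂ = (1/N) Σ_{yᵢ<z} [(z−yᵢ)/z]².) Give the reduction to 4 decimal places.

0.0692

Before: below the line — £86, £96, £126, £154, £158, £248, £278; squared poverty gap index (FGT₂) = 0.211866.
After the £40 transfer: below the line — £126, £136, £166, £194, £198, £288, £318; squared poverty gap index (FGT₂) = 0.142618.
Reduction = 0.211866 − 0.142618 = 0.0692.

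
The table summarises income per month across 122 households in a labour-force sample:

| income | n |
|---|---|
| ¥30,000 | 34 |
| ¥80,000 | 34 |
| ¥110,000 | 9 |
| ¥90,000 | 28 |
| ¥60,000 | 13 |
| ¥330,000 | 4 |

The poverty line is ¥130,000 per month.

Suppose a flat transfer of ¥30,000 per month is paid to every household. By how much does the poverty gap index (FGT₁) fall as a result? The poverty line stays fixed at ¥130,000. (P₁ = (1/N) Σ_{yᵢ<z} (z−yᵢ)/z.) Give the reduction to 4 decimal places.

0.2175

Before: below the line — 34×¥30,000, 13×¥60,000, 34×¥80,000, 28×¥90,000, 9×¥110,000; poverty gap index (FGT₁) = 0.460908.
After the ¥30,000 transfer: below the line — 34×¥60,000, 13×¥90,000, 34×¥110,000, 28×¥120,000; poverty gap index (FGT₁) = 0.243380.
Reduction = 0.460908 − 0.243380 = 0.2175.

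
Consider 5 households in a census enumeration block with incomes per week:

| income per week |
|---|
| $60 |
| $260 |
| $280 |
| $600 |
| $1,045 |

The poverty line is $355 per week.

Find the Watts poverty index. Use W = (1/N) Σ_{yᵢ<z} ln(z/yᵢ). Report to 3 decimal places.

Below the line: $60, $260, $280 (q = 3 of N = 5).
ln(z/y) terms: ln(355/60) = 1.7778; ln(355/260) = 0.3114; ln(355/280) = 0.2373.
W = 2.326538 / 5 = 0.465.

0.465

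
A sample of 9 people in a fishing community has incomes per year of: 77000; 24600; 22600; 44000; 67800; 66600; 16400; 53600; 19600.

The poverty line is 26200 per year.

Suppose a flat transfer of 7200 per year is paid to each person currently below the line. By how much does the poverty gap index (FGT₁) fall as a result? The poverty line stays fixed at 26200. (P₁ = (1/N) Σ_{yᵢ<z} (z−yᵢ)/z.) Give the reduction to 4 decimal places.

Before: below the line — 16400, 19600, 22600, 24600; poverty gap index (FGT₁) = 0.091603.
After the 7200 transfer: below the line — 23600; poverty gap index (FGT₁) = 0.011026.
Reduction = 0.091603 − 0.011026 = 0.0806.

0.0806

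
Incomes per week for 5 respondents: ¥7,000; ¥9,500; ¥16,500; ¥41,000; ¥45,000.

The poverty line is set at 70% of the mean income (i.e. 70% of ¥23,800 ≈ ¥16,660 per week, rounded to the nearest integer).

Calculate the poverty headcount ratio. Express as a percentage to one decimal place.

60.0%

3 of the 5 respondents have income below ¥16,660.
H = 3/5 = 60.0%.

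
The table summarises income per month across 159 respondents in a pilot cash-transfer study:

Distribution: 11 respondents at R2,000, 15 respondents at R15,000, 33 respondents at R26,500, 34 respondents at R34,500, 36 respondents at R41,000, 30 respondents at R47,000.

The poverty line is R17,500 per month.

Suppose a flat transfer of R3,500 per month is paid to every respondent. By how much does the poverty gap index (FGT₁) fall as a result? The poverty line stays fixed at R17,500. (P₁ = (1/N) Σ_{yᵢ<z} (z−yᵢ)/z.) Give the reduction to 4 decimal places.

0.0273

Before: below the line — 11×R2,000, 15×R15,000; poverty gap index (FGT₁) = 0.074753.
After the R3,500 transfer: below the line — 11×R5,500; poverty gap index (FGT₁) = 0.047439.
Reduction = 0.074753 − 0.047439 = 0.0273.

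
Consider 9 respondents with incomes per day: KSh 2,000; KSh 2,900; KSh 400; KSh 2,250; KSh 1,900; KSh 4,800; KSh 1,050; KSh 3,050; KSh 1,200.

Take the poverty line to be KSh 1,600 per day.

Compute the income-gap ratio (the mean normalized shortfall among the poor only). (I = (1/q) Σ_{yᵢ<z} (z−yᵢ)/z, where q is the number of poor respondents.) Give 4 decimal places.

0.4479

Poor units: KSh 400, KSh 1,050, KSh 1,200 (q = 3 of N = 9).
Shortfall ratios (z−y)/z: 0.7500, 0.3438, 0.2500; sum = 1.343750.
I averages over the q = 3 poor units only: 1.343750 / 3 = 0.4479.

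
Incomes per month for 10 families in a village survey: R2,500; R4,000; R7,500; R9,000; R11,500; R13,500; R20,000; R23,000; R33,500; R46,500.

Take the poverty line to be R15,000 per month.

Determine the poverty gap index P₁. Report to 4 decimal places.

Below z: R2,500, R4,000, R7,500, R9,000, R11,500, R13,500 (q = 6 of N = 10).
Gap ratios (z−y)/z: (15000−2500)/15000 = 0.8333; (15000−4000)/15000 = 0.7333; (15000−7500)/15000 = 0.5000; (15000−9000)/15000 = 0.4000; (15000−11500)/15000 = 0.2333; (15000−13500)/15000 = 0.1000.
Σ = 2.800000. Dividing by the full population N = 10 gives P₁ = 0.2800.

0.2800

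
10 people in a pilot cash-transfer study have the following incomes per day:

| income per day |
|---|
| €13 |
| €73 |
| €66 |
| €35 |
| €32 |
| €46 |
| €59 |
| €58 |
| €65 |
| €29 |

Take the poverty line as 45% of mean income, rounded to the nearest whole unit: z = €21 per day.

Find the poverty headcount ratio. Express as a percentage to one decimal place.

1 of the 10 people have income below €21.
H = 1/10 = 10.0%.

10.0%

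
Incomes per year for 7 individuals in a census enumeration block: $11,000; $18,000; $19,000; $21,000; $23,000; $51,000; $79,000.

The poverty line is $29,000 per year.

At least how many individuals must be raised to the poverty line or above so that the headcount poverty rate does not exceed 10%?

5 of the 7 individuals are poor, so H = 5/7 = 0.714.
A headcount ratio of at most 10% allows at most ⌊0.10 × 7⌋ = 0 poor individuals.
So at least 5 − 0 = 5 must be lifted.

5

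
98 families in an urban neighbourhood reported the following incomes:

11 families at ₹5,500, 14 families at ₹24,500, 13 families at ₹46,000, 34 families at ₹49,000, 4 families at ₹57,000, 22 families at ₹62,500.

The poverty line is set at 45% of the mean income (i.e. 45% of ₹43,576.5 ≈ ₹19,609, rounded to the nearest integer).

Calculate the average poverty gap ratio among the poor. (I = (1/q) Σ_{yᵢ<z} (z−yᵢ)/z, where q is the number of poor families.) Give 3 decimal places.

0.720

Below z: 11×₹5,500 (q = 11 of N = 98).
Shortfall ratios (z−y)/z: 0.7195 (×11); sum = 7.914682.
The income-gap ratio divides by q (the poor only): 7.914682 / 11 = 0.720.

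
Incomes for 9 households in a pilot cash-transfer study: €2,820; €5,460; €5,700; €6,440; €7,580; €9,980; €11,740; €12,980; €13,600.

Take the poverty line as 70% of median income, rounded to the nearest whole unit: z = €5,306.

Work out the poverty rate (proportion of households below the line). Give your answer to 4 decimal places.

0.1111

1 of the 9 households have income below €5,306.
H = 1/9 = 0.1111.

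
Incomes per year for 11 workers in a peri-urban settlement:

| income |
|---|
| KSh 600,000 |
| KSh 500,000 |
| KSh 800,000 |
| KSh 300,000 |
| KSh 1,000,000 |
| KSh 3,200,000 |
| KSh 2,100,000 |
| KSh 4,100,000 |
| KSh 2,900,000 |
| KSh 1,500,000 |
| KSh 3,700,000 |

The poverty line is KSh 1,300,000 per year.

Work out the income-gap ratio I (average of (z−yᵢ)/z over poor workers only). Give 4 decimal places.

Below z: KSh 300,000, KSh 500,000, KSh 600,000, KSh 800,000, KSh 1,000,000 (q = 5 of N = 11).
Relative gaps: 0.7692, 0.6154, 0.5385, 0.3846, 0.2308; sum = 2.538462.
I averages over the q = 5 poor units only: 2.538462 / 5 = 0.5077.

0.5077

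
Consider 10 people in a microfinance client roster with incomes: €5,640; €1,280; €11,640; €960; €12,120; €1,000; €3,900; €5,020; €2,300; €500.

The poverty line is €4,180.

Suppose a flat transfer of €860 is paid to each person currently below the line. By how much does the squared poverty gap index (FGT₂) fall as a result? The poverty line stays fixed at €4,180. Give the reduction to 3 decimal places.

Before: below the line — €500, €960, €1,000, €1,280, €2,300, €3,900; squared poverty gap index (FGT₂) = 0.26354.
After the €860 transfer: below the line — €1,360, €1,820, €1,860, €2,140, €3,160; squared poverty gap index (FGT₂) = 0.13797.
Reduction = 0.26354 − 0.13797 = 0.126.

0.126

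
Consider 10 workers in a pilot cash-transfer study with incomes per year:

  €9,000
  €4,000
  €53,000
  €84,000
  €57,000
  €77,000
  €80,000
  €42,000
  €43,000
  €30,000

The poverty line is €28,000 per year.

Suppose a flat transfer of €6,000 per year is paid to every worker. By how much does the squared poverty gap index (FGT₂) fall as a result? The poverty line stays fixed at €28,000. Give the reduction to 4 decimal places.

Before: below the line — €4,000, €9,000; squared poverty gap index (FGT₂) = 0.119515.
After the €6,000 transfer: below the line — €10,000, €15,000; squared poverty gap index (FGT₂) = 0.062883.
Reduction = 0.119515 − 0.062883 = 0.0566.

0.0566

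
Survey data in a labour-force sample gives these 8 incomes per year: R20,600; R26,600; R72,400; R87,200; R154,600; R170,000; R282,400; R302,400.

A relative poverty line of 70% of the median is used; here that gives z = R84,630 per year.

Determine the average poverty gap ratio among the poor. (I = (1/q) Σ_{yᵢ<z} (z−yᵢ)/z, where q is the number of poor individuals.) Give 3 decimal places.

Poor units: R20,600, R26,600, R72,400 (q = 3 of N = 8).
Shortfall ratios (z−y)/z: 0.7566, 0.6857, 0.1445; sum = 1.586790.
The income-gap ratio divides by q (the poor only): 1.586790 / 3 = 0.529.

0.529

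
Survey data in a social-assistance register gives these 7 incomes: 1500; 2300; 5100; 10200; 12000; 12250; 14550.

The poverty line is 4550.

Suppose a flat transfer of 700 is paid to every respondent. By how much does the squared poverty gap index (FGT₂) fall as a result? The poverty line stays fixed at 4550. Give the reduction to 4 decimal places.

0.0444

Before: below the line — 1500, 2300; squared poverty gap index (FGT₂) = 0.099125.
After the 700 transfer: below the line — 2200, 3000; squared poverty gap index (FGT₂) = 0.054686.
Reduction = 0.099125 − 0.054686 = 0.0444.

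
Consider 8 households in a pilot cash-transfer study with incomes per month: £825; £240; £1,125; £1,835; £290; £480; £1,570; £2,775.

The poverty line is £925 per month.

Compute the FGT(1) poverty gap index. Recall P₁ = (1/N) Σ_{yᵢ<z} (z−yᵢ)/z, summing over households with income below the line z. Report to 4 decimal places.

Incomes under z: £240, £290, £480, £825 (q = 4 of N = 8).
Shortfall ratios: (925−240)/925 = 0.7405; (925−290)/925 = 0.6865; (925−480)/925 = 0.4811; (925−825)/925 = 0.1081.
Sum of shortfalls = 2.016216; P₁ averages over all N: 2.016216 / 8 = 0.2520.

0.2520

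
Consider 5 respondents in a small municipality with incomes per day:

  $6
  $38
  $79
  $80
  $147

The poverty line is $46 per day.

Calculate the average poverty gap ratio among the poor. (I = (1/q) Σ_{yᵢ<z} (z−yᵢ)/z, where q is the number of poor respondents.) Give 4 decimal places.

0.5217

Poor units: $6, $38 (q = 2 of N = 5).
Shortfall ratios (z−y)/z: 0.8696, 0.1739; sum = 1.043478.
I averages over the q = 2 poor units only: 1.043478 / 2 = 0.5217.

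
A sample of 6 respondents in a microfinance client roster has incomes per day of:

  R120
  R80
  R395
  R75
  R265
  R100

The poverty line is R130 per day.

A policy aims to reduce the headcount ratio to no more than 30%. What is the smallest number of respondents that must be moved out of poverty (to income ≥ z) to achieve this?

3

Currently q = 4 of N = 6 are below the line (H = 0.667).
A headcount ratio of at most 30% allows at most ⌊0.30 × 6⌋ = 1 poor respondents.
So at least 4 − 1 = 3 must be lifted.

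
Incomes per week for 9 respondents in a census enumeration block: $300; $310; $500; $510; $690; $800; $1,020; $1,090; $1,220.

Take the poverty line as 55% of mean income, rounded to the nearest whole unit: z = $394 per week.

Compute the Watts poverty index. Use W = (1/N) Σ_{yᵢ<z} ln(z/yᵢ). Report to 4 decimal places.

0.0569

Below the line: $300, $310 (q = 2 of N = 9).
ln(z/y) terms: ln(394/300) = 0.2726; ln(394/310) = 0.2398.
W = 0.512347 / 9 = 0.0569.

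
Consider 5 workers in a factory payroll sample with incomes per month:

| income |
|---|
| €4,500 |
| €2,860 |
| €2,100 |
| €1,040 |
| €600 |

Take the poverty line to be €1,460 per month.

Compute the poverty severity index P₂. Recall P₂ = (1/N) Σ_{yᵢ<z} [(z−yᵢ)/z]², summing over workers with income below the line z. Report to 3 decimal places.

Below z: €600, €1,040 (q = 2 of N = 5).
Normalized shortfalls: (1460−600)/1460 = 0.5890; (1460−1040)/1460 = 0.2877.
Squared: 0.3470; 0.0828.
Sum = 0.429724; P₂ = 0.429724 / 5 = 0.086.

0.086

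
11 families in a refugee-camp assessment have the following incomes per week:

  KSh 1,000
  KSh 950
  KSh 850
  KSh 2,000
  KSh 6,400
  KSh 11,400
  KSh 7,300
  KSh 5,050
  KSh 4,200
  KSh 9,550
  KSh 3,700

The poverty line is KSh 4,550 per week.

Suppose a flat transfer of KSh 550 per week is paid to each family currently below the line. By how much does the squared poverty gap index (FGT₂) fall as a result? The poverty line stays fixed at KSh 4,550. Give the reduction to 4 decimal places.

Before: below the line — KSh 850, KSh 950, KSh 1,000, KSh 2,000, KSh 3,700, KSh 4,200; squared poverty gap index (FGT₂) = 0.204631.
After the KSh 550 transfer: below the line — KSh 1,400, KSh 1,500, KSh 1,550, KSh 2,550, KSh 4,250; squared poverty gap index (FGT₂) = 0.141902.
Reduction = 0.204631 − 0.141902 = 0.0627.

0.0627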